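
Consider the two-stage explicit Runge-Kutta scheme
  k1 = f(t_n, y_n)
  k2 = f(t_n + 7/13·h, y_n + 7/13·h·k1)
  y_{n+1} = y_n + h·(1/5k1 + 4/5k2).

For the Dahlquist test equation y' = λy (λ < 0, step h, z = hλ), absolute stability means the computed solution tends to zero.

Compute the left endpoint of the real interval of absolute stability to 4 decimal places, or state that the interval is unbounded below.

left endpoint -2.3214.

With y'=λy (z=hλ):
  k1=λy_n ⇒ h·k1=z·y_n;  k2=λ(1+7/13z)y_n ⇒ h·k2=z(1+7/13z)y_n
  y_{n+1}/y_n = 1 + 1/5z + 4/5z(1+7/13z) = 1 + z + 28/65z²
  ⇒ R(z) = 1 + z + 28/65z².

Find x<0 with |R(x)|<1.
x=-0.65: |R|=0.5320
R=1: x+28/65x²=0 ⇒ x=−65/28=-2.3214; min R=1−1/(4·28/65)=0.4196>−1
Confirm numerically:
  x=-2.017: |R|=0.73549 <1
  x=-1.716: |R|=0.55247 <1
  x=-1.262: |R|=0.42406 <1
  x=-2.723: |R|=1.47104 >1
  x=-2.684: |R|=1.41920 >1
  x=-2.683: |R|=1.41789 >1
So |R|<1 on (-2.3214, 0).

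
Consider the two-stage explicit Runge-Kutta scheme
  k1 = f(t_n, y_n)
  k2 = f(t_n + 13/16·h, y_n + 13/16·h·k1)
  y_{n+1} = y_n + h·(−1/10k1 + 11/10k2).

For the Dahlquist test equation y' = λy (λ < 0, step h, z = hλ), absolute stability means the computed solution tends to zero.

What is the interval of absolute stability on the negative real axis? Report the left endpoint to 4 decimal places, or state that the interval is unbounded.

Set f=λy, z=hλ:
  k1=λy_n ⇒ h·k1=z·y_n;  k2=λ(1+13/16z)y_n ⇒ h·k2=z(1+13/16z)y_n
  y_{n+1}/y_n = 1 − 1/10z + 11/10z(1+13/16z) = 1 + z + 143/160z²
  so R(z) = 1 + z + 143/160z².

Solve |R(x)|<1 on ℝ⁻.
x=-0.44: |R|=0.7330
R=1: x+143/160x²=0 ⇒ x=−160/143=-1.1189; min R=1−1/(4·143/160)=0.7203>−1
Confirm numerically:
  x=-0.871: |R|=0.80704 <1
  x=-0.798: |R|=0.77114 <1
  x=-0.584: |R|=0.72082 <1
  x=-1.344: |R|=1.27041 >1
  x=-1.303: |R|=1.21442 >1
Interval (-1.1189, 0).

z∈(-1.1189,0).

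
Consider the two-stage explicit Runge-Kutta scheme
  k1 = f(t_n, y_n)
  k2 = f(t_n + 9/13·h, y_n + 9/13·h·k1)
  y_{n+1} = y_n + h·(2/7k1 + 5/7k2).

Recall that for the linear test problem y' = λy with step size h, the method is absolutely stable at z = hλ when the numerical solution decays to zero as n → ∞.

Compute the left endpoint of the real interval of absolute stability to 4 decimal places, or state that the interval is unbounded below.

left endpoint -2.0222.

On y'=λy, z=hλ:
  k1=λy_n ⇒ h·k1=z·y_n;  k2=λ(1+9/13z)y_n ⇒ h·k2=z(1+9/13z)y_n
  y_{n+1}/y_n = 1 + 2/7z + 5/7z(1+9/13z) = 1 + z + 45/91z²
  R(z) = 1 + z + 45/91z².

Solve |R(x)|<1 on ℝ⁻.
x=-0.91: |R|=0.4995
R=1: x+45/91x²=0 ⇒ x=−91/45=-2.0222; min R=1−1/(4·45/91)=0.4944>−1
Confirm numerically:
  x=-1.125: |R|=0.50086 <1
  x=-1.120: |R|=0.50031 <1
  x=-0.880: |R|=0.50295 <1
  x=-2.473: |R|=1.55126 >1
  x=-2.348: |R|=1.37826 >1
So |R|<1 on (-2.0222, 0).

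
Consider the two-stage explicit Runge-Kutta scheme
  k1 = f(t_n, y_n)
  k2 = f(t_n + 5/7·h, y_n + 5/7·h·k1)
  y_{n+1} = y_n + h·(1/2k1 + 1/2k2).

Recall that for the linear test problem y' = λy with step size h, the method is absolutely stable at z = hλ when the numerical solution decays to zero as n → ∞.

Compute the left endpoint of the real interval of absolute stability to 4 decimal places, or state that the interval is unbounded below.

Test eqn y'=λy, z=hλ:
  k1=λy_n ⇒ h·k1=z·y_n;  k2=λ(1+5/7z)y_n ⇒ h·k2=z(1+5/7z)y_n
  y_{n+1}/y_n = 1 + 1/2z + 1/2z(1+5/7z) = 1 + z + 5/14z²
  Hence R(z) = 1 + z + 5/14z².

Find x<0 with |R(x)|<1.
x=-1.67: |R|=0.3260
R=1: x+5/14x²=0 ⇒ x=−14/5=-2.8000; min R=1−1/(4·5/14)=0.3000>−1
Confirm numerically:
  x=-1.971: |R|=0.41644 <1
  x=-1.504: |R|=0.30386 <1
  x=-1.234: |R|=0.30984 <1
  x=-1.194: |R|=0.31516 <1
  x=-3.266: |R|=1.54356 >1
  x=-3.107: |R|=1.34066 >1
Stable set (-2.8000, 0).

z* = -2.8000.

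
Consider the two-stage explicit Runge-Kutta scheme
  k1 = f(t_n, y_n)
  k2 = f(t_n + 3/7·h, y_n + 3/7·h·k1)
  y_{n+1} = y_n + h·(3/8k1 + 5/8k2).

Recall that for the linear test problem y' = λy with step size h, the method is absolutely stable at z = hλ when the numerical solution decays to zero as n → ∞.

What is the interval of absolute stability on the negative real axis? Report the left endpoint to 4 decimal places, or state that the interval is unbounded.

On y'=λy, z=hλ:
  k1=λy_n ⇒ h·k1=z·y_n;  k2=λ(1+3/7z)y_n ⇒ h·k2=z(1+3/7z)y_n
  y_{n+1}/y_n = 1 + 3/8z + 5/8z(1+3/7z) = 1 + z + 15/56z²
  ⇒ R(z) = 1 + z + 15/56z².

Find x<0 with |R(x)|<1.
x=-1.72: |R|=0.0724
R=1: x+15/56x²=0 ⇒ x=−56/15=-3.7333; min R=1−1/(4·15/56)=0.0667>−1
Confirm numerically:
  x=-3.123: |R|=0.48945 <1
  x=-3.106: |R|=0.47808 <1
  x=-2.953: |R|=0.38277 <1
  x=-2.322: |R|=0.12220 <1
  x=-4.203: |R|=1.52875 >1
  x=-4.129: |R|=1.43760 >1
  x=-3.855: |R|=1.12563 >1
Stable set (-3.7333, 0).

(-3.7333, 0).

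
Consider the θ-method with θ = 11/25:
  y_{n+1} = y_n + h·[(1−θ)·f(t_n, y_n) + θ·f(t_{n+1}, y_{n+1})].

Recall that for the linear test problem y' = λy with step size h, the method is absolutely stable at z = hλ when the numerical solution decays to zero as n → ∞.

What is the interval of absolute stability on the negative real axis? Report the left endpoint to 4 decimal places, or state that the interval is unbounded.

On y'=λy, z=hλ:
  y_{n+1} = y_n + z·[14/25·y_n + 11/25·y_{n+1}] ⇒ (1 − 11/25z)y_{n+1} = (1 + 14/25z)y_n
  Hence R(z) = (1 + 14/25z)/(1 − 11/25z).

Find x<0 with |R(x)|<1.
x=-1.72: |R|=0.0209
R=−1: 1+14/25x = −1+11/25x ⇒ -3/25x=2 ⇒ x=2/(-3/25)=-16.6667
Confirm numerically:
  x=-11.940: |R|=0.90930 <1
  x=-11.780: |R|=0.90516 <1
  x=-10.350: |R|=0.86352 <1
  x=-17.146: |R|=1.00673 >1
  x=-16.879: |R|=1.00302 >1
Stable set (-16.6667, 0).

z∈(-16.6667,0).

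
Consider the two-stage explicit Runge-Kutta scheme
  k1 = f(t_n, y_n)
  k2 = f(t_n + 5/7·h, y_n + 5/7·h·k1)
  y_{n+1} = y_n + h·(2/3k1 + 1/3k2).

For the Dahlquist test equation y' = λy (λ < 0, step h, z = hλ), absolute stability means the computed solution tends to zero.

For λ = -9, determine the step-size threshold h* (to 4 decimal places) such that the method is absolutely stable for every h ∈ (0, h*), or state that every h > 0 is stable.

With y'=λy (z=hλ):
  k1=λy_n ⇒ h·k1=z·y_n;  k2=λ(1+5/7z)y_n ⇒ h·k2=z(1+5/7z)y_n
  y_{n+1}/y_n = 1 + 2/3z + 1/3z(1+5/7z) = 1 + z + 5/21z²
  so R(z) = 1 + z + 5/21z².

Boundary: |R(x)|=1, x<0.
x=-0.46: |R|=0.5904
R=1: x+5/21x²=0 ⇒ x=−21/5=-4.2000; min R=1−1/(4·5/21)=-0.0500>−1
Confirm numerically:
  x=-3.846: |R|=0.67584 <1
  x=-3.196: |R|=0.23600 <1
  x=-2.974: |R|=0.13188 <1
  x=-1.818: |R|=0.03107 <1
  x=-4.745: |R|=1.61572 >1
  x=-4.370: |R|=1.17688 >1
  x=-4.302: |R|=1.10448 >1
Interval (-4.2000, 0).

(-4.2000,0); λ=-9 ⇒ h* = (21/5)/9 = 0.4667.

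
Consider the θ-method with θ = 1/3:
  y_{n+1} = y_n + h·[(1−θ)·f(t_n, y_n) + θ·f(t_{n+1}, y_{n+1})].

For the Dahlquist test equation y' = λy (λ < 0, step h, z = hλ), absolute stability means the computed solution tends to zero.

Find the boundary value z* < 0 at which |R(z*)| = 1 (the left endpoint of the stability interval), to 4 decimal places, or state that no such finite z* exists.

Set f=λy, z=hλ:
  y_{n+1} = y_n + z·[2/3·y_n + 1/3·y_{n+1}] ⇒ (1 − 1/3z)y_{n+1} = (1 + 2/3z)y_n
  so R(z) = (1 + 2/3z)/(1 − 1/3z).

Solve |R(x)|<1 on ℝ⁻.
x=-0.53: |R|=0.5496
R=−1: 1+2/3x = −1+1/3x ⇒ -1/3x=2 ⇒ x=2/(-1/3)=-6.0000
Confirm numerically:
  x=-5.607: |R|=0.95434 <1
  x=-4.348: |R|=0.77518 <1
  x=-3.286: |R|=0.56825 <1
  x=-3.114: |R|=0.52797 <1
  x=-6.457: |R|=1.04832 >1
  x=-6.236: |R|=1.02555 >1
Stable set (-6.0000, 0).

left endpoint -6.0000.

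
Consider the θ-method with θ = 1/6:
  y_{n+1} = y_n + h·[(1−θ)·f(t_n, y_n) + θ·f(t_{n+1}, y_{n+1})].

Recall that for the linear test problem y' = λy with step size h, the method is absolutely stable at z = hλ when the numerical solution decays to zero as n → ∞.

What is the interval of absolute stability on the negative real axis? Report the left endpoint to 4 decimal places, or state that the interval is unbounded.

(-3.0000, 0).

With y'=λy (z=hλ):
  y_{n+1} = y_n + z·[5/6·y_n + 1/6·y_{n+1}] ⇒ (1 − 1/6z)y_{n+1} = (1 + 5/6z)y_n
  so R(z) = (1 + 5/6z)/(1 − 1/6z).

Find x<0 with |R(x)|<1.
x=-0.6: |R|=0.4545
R=−1: 1+5/6x = −1+1/6x ⇒ -2/3x=2 ⇒ x=2/(-2/3)=-3.0000
Confirm numerically:
  x=-2.912: |R|=0.96050 <1
  x=-2.755: |R|=0.88806 <1
  x=-1.345: |R|=0.09871 <1
  x=-1.294: |R|=0.06444 <1
  x=-3.457: |R|=1.19330 >1
  x=-3.146: |R|=1.06385 >1
Interval (-3.0000, 0).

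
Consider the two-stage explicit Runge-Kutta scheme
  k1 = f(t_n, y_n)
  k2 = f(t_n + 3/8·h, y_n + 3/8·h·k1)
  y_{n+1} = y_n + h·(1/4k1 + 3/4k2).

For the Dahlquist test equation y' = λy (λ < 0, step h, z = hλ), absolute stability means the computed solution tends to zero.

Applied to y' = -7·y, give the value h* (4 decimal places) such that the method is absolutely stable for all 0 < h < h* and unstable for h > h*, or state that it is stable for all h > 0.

On y'=λy, z=hλ:
  k1=λy_n ⇒ h·k1=z·y_n;  k2=λ(1+3/8z)y_n ⇒ h·k2=z(1+3/8z)y_n
  y_{n+1}/y_n = 1 + 1/4z + 3/4z(1+3/8z) = 1 + z + 9/32z²
  Hence R(z) = 1 + z + 9/32z².

Boundary: |R(x)|=1, x<0.
x=-0.41: |R|=0.6373
R=1: x+9/32x²=0 ⇒ x=−32/9=-3.5556; min R=1−1/(4·9/32)=0.1111>−1
Confirm numerically:
  x=-2.402: |R|=0.22070 <1
  x=-1.917: |R|=0.11656 <1
  x=-1.678: |R|=0.11391 <1
  x=-4.008: |R|=1.51002 >1
  x=-3.804: |R|=1.26580 >1
Stable set (-3.5556, 0).

(-3.5556,0); λ=-7 ⇒ h* = (32/9)/7 = 0.5079.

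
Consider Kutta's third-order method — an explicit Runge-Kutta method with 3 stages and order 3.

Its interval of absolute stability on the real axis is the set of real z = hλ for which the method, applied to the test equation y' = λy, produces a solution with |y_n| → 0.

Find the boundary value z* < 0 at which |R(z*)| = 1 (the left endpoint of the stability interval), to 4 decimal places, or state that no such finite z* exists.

On y'=λy, z=hλ:
  order 3, 3-stage ⇒ R(z)=1+z+z^2/2+z^3/6
  (e.g. R(-1.72)=-0.08887, |R|=0.08887)

Need |R(x)|<1, x<0.
x=-1.72: |R|=0.0889
|R(-2.27)|=0.6431 |R(-1.71)|=0.0813 |R(-0.83)|=0.4192
Bisect:
  x_lo=-3.2214 |R|=2.6042  x_hi=-0.1238 |R|=0.8836
  mid=-1.67255 |R|=0.05365 →hi
  mid=-2.44696 |R|=0.89506 →hi
  mid=-2.83416 |R|=1.61214 →lo
  mid=-2.64056 |R|=1.22285 →lo
  mid=-2.54376 |R|=1.05172 →lo
  mid=-2.49536 |R|=0.97164 →hi
  mid=-2.51956 |R|=1.01123 →lo
  mid=-2.50746 |R|=0.99133 →hi
  mid=-2.51351 |R|=1.00125 →lo
  mid=-2.51048 |R|=0.99628 →hi
  ...
  [-2.51275,-2.51256] ⇒ x*=-2.5127
So |R|<1 on (-2.5127, 0).

left endpoint -2.5127.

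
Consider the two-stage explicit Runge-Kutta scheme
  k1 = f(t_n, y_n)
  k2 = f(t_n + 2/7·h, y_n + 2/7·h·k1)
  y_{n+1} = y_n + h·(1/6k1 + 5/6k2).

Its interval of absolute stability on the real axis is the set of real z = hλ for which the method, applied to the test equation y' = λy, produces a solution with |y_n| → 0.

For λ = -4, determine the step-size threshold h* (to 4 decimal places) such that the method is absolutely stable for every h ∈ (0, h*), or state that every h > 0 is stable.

(-4.2000,0); λ=-4 ⇒ h* = (21/5)/4 = 1.0500.

On y'=λy, z=hλ:
  k1=λy_n ⇒ h·k1=z·y_n;  k2=λ(1+2/7z)y_n ⇒ h·k2=z(1+2/7z)y_n
  y_{n+1}/y_n = 1 + 1/6z + 5/6z(1+2/7z) = 1 + z + 5/21z²
  so R(z) = 1 + z + 5/21z².

Need |R(x)|<1, x<0.
x=-1.75: |R|=0.0208
R=1: x+5/21x²=0 ⇒ x=−21/5=-4.2000; min R=1−1/(4·5/21)=-0.0500>−1
Confirm numerically:
  x=-4.113: |R|=0.91480 <1
  x=-2.368: |R|=0.03290 <1
  x=-1.810: |R|=0.02998 <1
  x=-4.790: |R|=1.67288 >1
  x=-4.575: |R|=1.40848 >1
Stable set (-4.2000, 0).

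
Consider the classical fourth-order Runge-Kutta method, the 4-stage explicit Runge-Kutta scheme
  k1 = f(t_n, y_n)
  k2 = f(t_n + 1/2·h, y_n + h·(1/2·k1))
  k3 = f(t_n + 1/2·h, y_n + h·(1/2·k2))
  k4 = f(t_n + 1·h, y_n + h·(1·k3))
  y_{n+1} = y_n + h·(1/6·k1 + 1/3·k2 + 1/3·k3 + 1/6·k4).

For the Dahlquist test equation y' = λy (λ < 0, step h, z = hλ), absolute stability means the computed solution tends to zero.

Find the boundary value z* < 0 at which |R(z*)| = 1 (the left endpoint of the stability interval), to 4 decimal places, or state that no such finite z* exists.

left endpoint -2.7853.

Test eqn y'=λy, z=hλ:
  order 4, 4-stage ⇒ R(z)=1+z+z^2/2+z^3/6+z^4/24
  (e.g. R(-0.89)=0.41470, |R|=0.41470)

Find x<0 with |R(x)|<1.
x=-0.89: |R|=0.4147
|R(-2.83)|=1.0695 |R(-2.39)|=0.5502 |R(-1.3)|=0.2978
Bisect:
  x_lo=-3.3266 |R|=2.1736  x_hi=-0.2284 |R|=0.7958
  mid=-1.77751 |R|=0.28219 →hi
  mid=-2.55205 |R|=0.70164 →hi
  mid=-2.93932 |R|=1.25816 →lo
  mid=-2.74568 |R|=0.94190 →hi
  mid=-2.84250 |R|=1.08973 →lo
  mid=-2.79409 |R|=1.01335 →lo
  mid=-2.76989 |R|=0.97702 →hi
  mid=-2.78199 |R|=0.99503 →hi
  mid=-2.78804 |R|=1.00415 →lo
  mid=-2.78501 |R|=0.99958 →hi
  ...
  [-2.78539,-2.78520] ⇒ x*=-2.7853
So |R|<1 on (-2.7853, 0).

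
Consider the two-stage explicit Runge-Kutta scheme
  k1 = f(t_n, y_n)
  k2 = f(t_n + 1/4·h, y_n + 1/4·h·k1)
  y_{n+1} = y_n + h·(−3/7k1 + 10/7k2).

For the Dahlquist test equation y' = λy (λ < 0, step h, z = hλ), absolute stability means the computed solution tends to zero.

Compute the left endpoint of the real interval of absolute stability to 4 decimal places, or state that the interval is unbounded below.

Set f=λy, z=hλ:
  k1=λy_n ⇒ h·k1=z·y_n;  k2=λ(1+1/4z)y_n ⇒ h·k2=z(1+1/4z)y_n
  y_{n+1}/y_n = 1 − 3/7z + 10/7z(1+1/4z) = 1 + z + 5/14z²
  R(z) = 1 + z + 5/14z².

Boundary: |R(x)|=1, x<0.
x=-0.37: |R|=0.6789
R=1: x+5/14x²=0 ⇒ x=−14/5=-2.8000; min R=1−1/(4·5/14)=0.3000>−1
Confirm numerically:
  x=-1.808: |R|=0.35945 <1
  x=-1.672: |R|=0.32642 <1
  x=-1.238: |R|=0.30937 <1
  x=-3.135: |R|=1.37508 >1
  x=-2.869: |R|=1.07070 >1
Interval (-2.8000, 0).

left endpoint -2.8000.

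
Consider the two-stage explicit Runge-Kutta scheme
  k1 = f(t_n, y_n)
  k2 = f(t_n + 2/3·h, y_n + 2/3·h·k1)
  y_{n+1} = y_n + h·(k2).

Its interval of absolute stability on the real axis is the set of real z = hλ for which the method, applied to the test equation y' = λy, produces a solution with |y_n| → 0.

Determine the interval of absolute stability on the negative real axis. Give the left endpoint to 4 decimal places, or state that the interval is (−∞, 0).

On y'=λy, z=hλ:
  k1=λy_n ⇒ h·k1=z·y_n;  k2=λ(1+2/3z)y_n ⇒ h·k2=z(1+2/3z)y_n
  y_{n+1}/y_n = 1 + z(1+2/3z) = 1 + z + 2/3z²
  R(z) = 1 + z + 2/3z².

Need |R(x)|<1, x<0.
x=-1.5: |R|=1.0000
R=1: x+2/3x²=0 ⇒ x=−3/2=-1.5000; min R=1−1/(4·2/3)=0.6250>−1
Confirm numerically:
  x=-1.151: |R|=0.73220 <1
  x=-0.985: |R|=0.66182 <1
  x=-0.946: |R|=0.65061 <1
  x=-1.943: |R|=1.57383 >1
  x=-1.602: |R|=1.10894 >1
So |R|<1 on (-1.5000, 0).

(-1.5000, 0).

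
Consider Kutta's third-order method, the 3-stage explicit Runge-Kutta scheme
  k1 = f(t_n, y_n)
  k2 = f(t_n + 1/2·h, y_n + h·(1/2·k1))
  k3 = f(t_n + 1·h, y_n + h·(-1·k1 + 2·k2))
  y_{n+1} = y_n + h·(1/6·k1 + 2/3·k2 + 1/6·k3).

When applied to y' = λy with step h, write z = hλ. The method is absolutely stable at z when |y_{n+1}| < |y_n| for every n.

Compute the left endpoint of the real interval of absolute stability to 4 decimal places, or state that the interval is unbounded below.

Set f=λy, z=hλ:
  order 3, 3-stage ⇒ R(z)=1+z+z^2/2+z^3/6
  (e.g. R(-1.57)=0.01747, |R|=0.01747)

Find x<0 with |R(x)|<1.
x=-1.57: |R|=0.0175
|R(-1.69)|=0.0664 |R(-1.68)|=0.0591 |R(-1.07)|=0.2983
Bisect:
  x_lo=-3.1312 |R|=2.3455  x_hi=-0.1457 |R|=0.8644
  mid=-1.63843 |R|=0.02925 →hi
  mid=-2.38480 |R|=0.80167 →hi
  mid=-2.75799 |R|=1.45118 →lo
  mid=-2.57140 |R|=1.09907 →lo
  mid=-2.47810 |R|=0.94394 →hi
  mid=-2.52475 |R|=1.01984 →lo
  mid=-2.50142 |R|=0.98148 →hi
  mid=-2.51309 |R|=1.00056 →lo
  mid=-2.50725 |R|=0.99099 →hi
  mid=-2.51017 |R|=0.99577 →hi
  ...
  [-2.51290,-2.51272] ⇒ x*=-2.5127
Stable set (-2.5127, 0).

z* = -2.5127.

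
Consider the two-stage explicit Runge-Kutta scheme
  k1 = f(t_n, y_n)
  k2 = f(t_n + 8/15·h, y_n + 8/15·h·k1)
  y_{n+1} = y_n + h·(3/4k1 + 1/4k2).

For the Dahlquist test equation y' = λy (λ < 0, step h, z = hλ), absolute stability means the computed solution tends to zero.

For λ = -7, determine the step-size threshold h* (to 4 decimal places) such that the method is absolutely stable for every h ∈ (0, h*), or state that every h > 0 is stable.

(-7.5000,0); λ=-7 ⇒ h* = (15/2)/7 = 1.0714.

With y'=λy (z=hλ):
  k1=λy_n ⇒ h·k1=z·y_n;  k2=λ(1+8/15z)y_n ⇒ h·k2=z(1+8/15z)y_n
  y_{n+1}/y_n = 1 + 3/4z + 1/4z(1+8/15z) = 1 + z + 2/15z²
  so R(z) = 1 + z + 2/15z².

Boundary: |R(x)|=1, x<0.
x=-1.02: |R|=0.1187
R=1: x+2/15x²=0 ⇒ x=−15/2=-7.5000; min R=1−1/(4·2/15)=-0.8750>−1
Confirm numerically:
  x=-6.390: |R|=0.05428 <1
  x=-5.322: |R|=0.54551 <1
  x=-4.340: |R|=0.82859 <1
  x=-4.335: |R|=0.82937 <1
  x=-8.096: |R|=1.64336 >1
  x=-7.934: |R|=1.45911 >1
So |R|<1 on (-7.5000, 0).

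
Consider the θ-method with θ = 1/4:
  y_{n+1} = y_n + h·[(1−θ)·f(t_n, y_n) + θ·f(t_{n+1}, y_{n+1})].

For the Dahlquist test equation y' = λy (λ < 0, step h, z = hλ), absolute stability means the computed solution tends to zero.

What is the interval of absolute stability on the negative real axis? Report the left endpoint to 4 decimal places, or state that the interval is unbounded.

Test eqn y'=λy, z=hλ:
  y_{n+1} = y_n + z·[3/4·y_n + 1/4·y_{n+1}] ⇒ (1 − 1/4z)y_{n+1} = (1 + 3/4z)y_n
  R(z) = (1 + 3/4z)/(1 − 1/4z).

Solve |R(x)|<1 on ℝ⁻.
x=-1.79: |R|=0.2366
R=−1: 1+3/4x = −1+1/4x ⇒ -1/2x=2 ⇒ x=2/(-1/2)=-4.0000
Confirm numerically:
  x=-3.816: |R|=0.95292 <1
  x=-3.664: |R|=0.91232 <1
  x=-3.203: |R|=0.77870 <1
  x=-3.034: |R|=0.72533 <1
  x=-4.500: |R|=1.11765 >1
  x=-4.395: |R|=1.09410 >1
  x=-4.110: |R|=1.02713 >1
So |R|<1 on (-4.0000, 0).

z∈(-4.0000,0).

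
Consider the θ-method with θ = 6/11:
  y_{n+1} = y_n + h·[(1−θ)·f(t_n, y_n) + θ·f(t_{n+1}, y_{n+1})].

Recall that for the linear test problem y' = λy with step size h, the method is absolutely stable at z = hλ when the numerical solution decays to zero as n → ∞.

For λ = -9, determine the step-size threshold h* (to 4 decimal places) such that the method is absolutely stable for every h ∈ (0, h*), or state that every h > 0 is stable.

With y'=λy (z=hλ):
  y_{n+1} = y_n + z·[5/11·y_n + 6/11·y_{n+1}] ⇒ (1 − 6/11z)y_{n+1} = (1 + 5/11z)y_n
  R(z) = (1 + 5/11z)/(1 − 6/11z).

Find x<0 with |R(x)|<1.
x=-0.97: |R|=0.3656
x=-2: |R|=0.0435
x=-10: |R|=0.5493
x=-100: |R|=0.8003
θ=6/11≥1/2 ⇒ |1+5/11x|<|1−6/11x| ∀x<0 ⇒ interval (−∞,0).

(−∞, 0) — no finite endpoint. Any h>0 works for λ=-9.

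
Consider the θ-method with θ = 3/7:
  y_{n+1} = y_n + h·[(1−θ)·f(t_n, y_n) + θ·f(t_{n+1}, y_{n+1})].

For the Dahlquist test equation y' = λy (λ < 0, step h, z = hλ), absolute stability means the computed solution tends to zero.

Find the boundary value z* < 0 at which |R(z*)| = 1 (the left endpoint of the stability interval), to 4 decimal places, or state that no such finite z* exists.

z* = -14.0000.

Test eqn y'=λy, z=hλ:
  y_{n+1} = y_n + z·[4/7·y_n + 3/7·y_{n+1}] ⇒ (1 − 3/7z)y_{n+1} = (1 + 4/7z)y_n
  Hence R(z) = (1 + 4/7z)/(1 − 3/7z).

Boundary: |R(x)|=1, x<0.
x=-0.34: |R|=0.7032
R=−1: 1+4/7x = −1+3/7x ⇒ -1/7x=2 ⇒ x=2/(-1/7)=-14.0000
Confirm numerically:
  x=-12.246: |R|=0.95990 <1
  x=-12.000: |R|=0.95349 <1
  x=-9.394: |R|=0.86908 <1
  x=-14.466: |R|=1.00925 >1
  x=-14.209: |R|=1.00421 >1
  x=-14.145: |R|=1.00293 >1
Interval (-14.0000, 0).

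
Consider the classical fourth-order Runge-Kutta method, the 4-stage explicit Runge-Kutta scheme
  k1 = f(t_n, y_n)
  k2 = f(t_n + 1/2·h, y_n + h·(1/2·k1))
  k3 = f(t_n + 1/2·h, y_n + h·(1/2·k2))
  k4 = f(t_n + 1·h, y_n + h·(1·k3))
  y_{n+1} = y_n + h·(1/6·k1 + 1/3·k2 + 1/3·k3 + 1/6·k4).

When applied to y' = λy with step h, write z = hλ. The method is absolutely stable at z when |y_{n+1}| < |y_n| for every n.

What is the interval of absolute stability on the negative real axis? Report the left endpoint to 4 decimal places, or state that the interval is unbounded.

z∈(-2.7853,0).

With y'=λy (z=hλ):
  order 4, 4-stage ⇒ R(z)=1+z+z^2/2+z^3/6+z^4/24
  (e.g. R(-1.55)=0.27110, |R|=0.27110)

Solve |R(x)|<1 on ℝ⁻.
x=-1.55: |R|=0.2711
|R(-2.65)|=0.8145 |R(-2.35)|=0.5190 |R(-1.44)|=0.2783
Bisect:
  x_lo=-3.4718 |R|=2.6340  x_hi=-0.0579 |R|=0.9438
  mid=-1.76485 |R|=0.28056 →hi
  mid=-2.61834 |R|=0.77612 →hi
  mid=-3.04509 |R|=1.46775 →lo
  mid=-2.83172 |R|=1.07228 →lo
  mid=-2.72503 |R|=0.91288 →hi
  mid=-2.77837 |R|=0.98962 →hi
  mid=-2.80504 |R|=1.03019 →lo
  mid=-2.79171 |R|=1.00972 →lo
  mid=-2.78504 |R|=0.99962 →hi
  ...
  [-2.78546,-2.78525] ⇒ x*=-2.7853
So |R|<1 on (-2.7853, 0).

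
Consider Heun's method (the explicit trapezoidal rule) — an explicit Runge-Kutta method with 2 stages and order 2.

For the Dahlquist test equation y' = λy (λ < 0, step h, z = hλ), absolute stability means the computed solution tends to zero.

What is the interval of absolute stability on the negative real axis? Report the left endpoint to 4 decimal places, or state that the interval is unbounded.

Set f=λy, z=hλ:
  order 2, 2-stage ⇒ R(z)=1+z+z^2/2
  (e.g. R(-1.55)=0.65125, |R|=0.65125)

Find x<0 with |R(x)|<1.
x=-1.55: |R|=0.6513
|R(-2.25)|=1.2812 |R(-1.46)|=0.6058 |R(-0.79)|=0.5221
Bisect:
  x_lo=-2.4216 |R|=1.5104  x_hi=-0.0916 |R|=0.9126
  mid=-1.25660 |R|=0.53292 →hi
  mid=-1.83909 |R|=0.85204 →hi
  mid=-2.13033 |R|=1.13883 →lo
  mid=-1.98471 |R|=0.98483 →hi
  mid=-2.05752 |R|=1.05918 →lo
  mid=-2.02112 |R|=1.02134 →lo
  mid=-2.00292 |R|=1.00292 →lo
  mid=-1.99381 |R|=0.99383 →hi
  mid=-1.99836 |R|=0.99837 →hi
  ...
  [-2.00007,-1.99993] ⇒ x*=-2.0000
So |R|<1 on (-2.0000, 0).

z∈(-2.0000,0).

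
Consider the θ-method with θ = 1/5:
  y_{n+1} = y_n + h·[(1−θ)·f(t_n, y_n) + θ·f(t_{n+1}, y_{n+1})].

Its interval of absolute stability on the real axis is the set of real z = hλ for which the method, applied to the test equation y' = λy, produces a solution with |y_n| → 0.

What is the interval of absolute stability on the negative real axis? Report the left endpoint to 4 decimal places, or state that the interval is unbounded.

z∈(-3.3333,0).

With y'=λy (z=hλ):
  y_{n+1} = y_n + z·[4/5·y_n + 1/5·y_{n+1}] ⇒ (1 − 1/5z)y_{n+1} = (1 + 4/5z)y_n
  so R(z) = (1 + 4/5z)/(1 − 1/5z).

Find x<0 with |R(x)|<1.
x=-1.59: |R|=0.2064
R=−1: 1+4/5x = −1+1/5x ⇒ -3/5x=2 ⇒ x=2/(-3/5)=-3.3333
Confirm numerically:
  x=-2.497: |R|=0.66533 <1
  x=-1.845: |R|=0.34770 <1
  x=-1.756: |R|=0.29959 <1
  x=-1.442: |R|=0.11922 <1
  x=-3.845: |R|=1.17354 >1
  x=-3.721: |R|=1.13336 >1
  x=-3.466: |R|=1.04701 >1
So |R|<1 on (-3.3333, 0).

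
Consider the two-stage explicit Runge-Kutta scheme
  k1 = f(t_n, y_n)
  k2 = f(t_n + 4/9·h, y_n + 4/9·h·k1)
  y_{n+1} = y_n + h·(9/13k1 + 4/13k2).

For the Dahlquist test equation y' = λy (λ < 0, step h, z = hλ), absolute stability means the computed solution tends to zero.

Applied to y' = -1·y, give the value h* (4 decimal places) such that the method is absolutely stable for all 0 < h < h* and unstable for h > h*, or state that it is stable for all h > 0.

On y'=λy, z=hλ:
  k1=λy_n ⇒ h·k1=z·y_n;  k2=λ(1+4/9z)y_n ⇒ h·k2=z(1+4/9z)y_n
  y_{n+1}/y_n = 1 + 9/13z + 4/13z(1+4/9z) = 1 + z + 16/117z²
  R(z) = 1 + z + 16/117z².

Find x<0 with |R(x)|<1.
x=-0.91: |R|=0.2032
R=1: x+16/117x²=0 ⇒ x=−117/16=-7.3125; min R=1−1/(4·16/117)=-0.8281>−1
Confirm numerically:
  x=-5.716: |R|=0.24794 <1
  x=-4.451: |R|=0.74175 <1
  x=-4.221: |R|=0.78451 <1
  x=-3.338: |R|=0.81427 <1
  x=-7.629: |R|=1.33020 >1
  x=-7.476: |R|=1.16716 >1
  x=-7.345: |R|=1.03264 >1
Stable set (-7.3125, 0).

(-7.3125,0); λ=-1 ⇒ h* = (117/16)/1 = 7.3125.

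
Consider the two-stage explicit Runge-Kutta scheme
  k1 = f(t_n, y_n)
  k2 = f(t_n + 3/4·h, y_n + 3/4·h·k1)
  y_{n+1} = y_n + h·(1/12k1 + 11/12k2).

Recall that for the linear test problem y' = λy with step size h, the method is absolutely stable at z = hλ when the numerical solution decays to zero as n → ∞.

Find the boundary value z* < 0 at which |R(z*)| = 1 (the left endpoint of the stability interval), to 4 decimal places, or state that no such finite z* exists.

z* = -1.4545.

With y'=λy (z=hλ):
  k1=λy_n ⇒ h·k1=z·y_n;  k2=λ(1+3/4z)y_n ⇒ h·k2=z(1+3/4z)y_n
  y_{n+1}/y_n = 1 + 1/12z + 11/12z(1+3/4z) = 1 + z + 11/16z²
  R(z) = 1 + z + 11/16z².

Need |R(x)|<1, x<0.
x=-0.72: |R|=0.6364
R=1: x+11/16x²=0 ⇒ x=−16/11=-1.4545; min R=1−1/(4·11/16)=0.6364>−1
Confirm numerically:
  x=-1.307: |R|=0.86742 <1
  x=-0.757: |R|=0.63697 <1
  x=-0.605: |R|=0.64664 <1
  x=-1.980: |R|=1.71528 >1
  x=-1.538: |R|=1.08824 >1
  x=-1.523: |R|=1.07168 >1
Interval (-1.4545, 0).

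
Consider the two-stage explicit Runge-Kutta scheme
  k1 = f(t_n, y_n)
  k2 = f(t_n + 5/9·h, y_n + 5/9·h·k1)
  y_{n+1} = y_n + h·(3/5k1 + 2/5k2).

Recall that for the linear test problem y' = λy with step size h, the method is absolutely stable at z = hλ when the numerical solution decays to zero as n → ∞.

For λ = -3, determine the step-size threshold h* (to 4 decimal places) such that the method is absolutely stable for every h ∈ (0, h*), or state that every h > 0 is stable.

With y'=λy (z=hλ):
  k1=λy_n ⇒ h·k1=z·y_n;  k2=λ(1+5/9z)y_n ⇒ h·k2=z(1+5/9z)y_n
  y_{n+1}/y_n = 1 + 3/5z + 2/5z(1+5/9z) = 1 + z + 2/9z²
  ⇒ R(z) = 1 + z + 2/9z².

Find x<0 with |R(x)|<1.
x=-1.65: |R|=0.0450
R=1: x+2/9x²=0 ⇒ x=−9/2=-4.5000; min R=1−1/(4·2/9)=-0.1250>−1
Confirm numerically:
  x=-3.419: |R|=0.17868 <1
  x=-2.774: |R|=0.06398 <1
  x=-2.675: |R|=0.08486 <1
  x=-4.984: |R|=1.53606 >1
  x=-4.737: |R|=1.24948 >1
  x=-4.728: |R|=1.23955 >1
Interval (-4.5000, 0).

(-4.5000,0); λ=-3 ⇒ h* = (9/2)/3 = 1.5000.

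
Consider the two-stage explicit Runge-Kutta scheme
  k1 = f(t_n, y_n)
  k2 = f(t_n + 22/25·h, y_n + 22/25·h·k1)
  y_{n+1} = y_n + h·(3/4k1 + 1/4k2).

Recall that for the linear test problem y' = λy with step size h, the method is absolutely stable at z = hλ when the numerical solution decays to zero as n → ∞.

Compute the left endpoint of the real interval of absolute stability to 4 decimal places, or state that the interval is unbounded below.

z* = -4.5455.

Test eqn y'=λy, z=hλ:
  k1=λy_n ⇒ h·k1=z·y_n;  k2=λ(1+22/25z)y_n ⇒ h·k2=z(1+22/25z)y_n
  y_{n+1}/y_n = 1 + 3/4z + 1/4z(1+22/25z) = 1 + z + 11/50z²
  R(z) = 1 + z + 11/50z².

Solve |R(x)|<1 on ℝ⁻.
x=-0.47: |R|=0.5786
R=1: x+11/50x²=0 ⇒ x=−50/11=-4.5455; min R=1−1/(4·11/50)=-0.1364>−1
Confirm numerically:
  x=-4.481: |R|=0.93646 <1
  x=-3.862: |R|=0.41931 <1
  x=-2.057: |R|=0.12613 <1
  x=-5.117: |R|=1.64341 >1
  x=-5.105: |R|=1.62843 >1
  x=-4.655: |R|=1.11219 >1
So |R|<1 on (-4.5455, 0).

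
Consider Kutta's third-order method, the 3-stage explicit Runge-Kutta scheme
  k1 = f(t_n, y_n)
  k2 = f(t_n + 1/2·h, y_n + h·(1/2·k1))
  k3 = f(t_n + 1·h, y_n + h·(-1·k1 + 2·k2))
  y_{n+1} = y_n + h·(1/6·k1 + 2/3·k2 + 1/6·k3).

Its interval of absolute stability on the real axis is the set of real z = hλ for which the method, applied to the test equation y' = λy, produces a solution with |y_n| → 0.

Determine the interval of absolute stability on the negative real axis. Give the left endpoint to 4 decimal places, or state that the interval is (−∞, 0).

(-2.5127, 0).

Set f=λy, z=hλ:
  order 3, 3-stage ⇒ R(z)=1+z+z^2/2+z^3/6
  (e.g. R(-0.32)=0.72574, |R|=0.72574)

Need |R(x)|<1, x<0.
x=-0.32: |R|=0.7257
|R(-2.45)|=0.8998 |R(-1.12)|=0.2730 |R(-0.72)|=0.4770
Bisect:
  x_lo=-3.3777 |R|=3.0959  x_hi=-0.2657 |R|=0.7664
  mid=-1.82173 |R|=0.17001 →hi
  mid=-2.59972 |R|=1.14884 →lo
  mid=-2.21073 |R|=0.56782 →hi
  mid=-2.40522 |R|=0.83175 →hi
  mid=-2.50247 |R|=0.98319 →hi
  mid=-2.55110 |R|=1.06418 →lo
  mid=-2.52678 |R|=1.02323 →lo
  mid=-2.51463 |R|=1.00310 →lo
  ...
  [-2.51292,-2.51273] ⇒ x*=-2.5127
Stable set (-2.5127, 0).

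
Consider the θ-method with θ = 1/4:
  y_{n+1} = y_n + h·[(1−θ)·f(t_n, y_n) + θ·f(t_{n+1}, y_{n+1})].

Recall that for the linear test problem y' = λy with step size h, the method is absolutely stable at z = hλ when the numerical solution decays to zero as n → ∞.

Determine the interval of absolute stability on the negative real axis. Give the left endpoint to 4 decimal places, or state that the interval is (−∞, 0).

Test eqn y'=λy, z=hλ:
  y_{n+1} = y_n + z·[3/4·y_n + 1/4·y_{n+1}] ⇒ (1 − 1/4z)y_{n+1} = (1 + 3/4z)y_n
  Hence R(z) = (1 + 3/4z)/(1 − 1/4z).

Solve |R(x)|<1 on ℝ⁻.
x=-1.8: |R|=0.2414
R=−1: 1+3/4x = −1+1/4x ⇒ -1/2x=2 ⇒ x=2/(-1/2)=-4.0000
Confirm numerically:
  x=-3.558: |R|=0.88304 <1
  x=-2.979: |R|=0.70741 <1
  x=-2.921: |R|=0.68820 <1
  x=-1.634: |R|=0.16010 <1
  x=-4.319: |R|=1.07669 >1
  x=-4.297: |R|=1.07159 >1
So |R|<1 on (-4.0000, 0).

(-4.0000, 0).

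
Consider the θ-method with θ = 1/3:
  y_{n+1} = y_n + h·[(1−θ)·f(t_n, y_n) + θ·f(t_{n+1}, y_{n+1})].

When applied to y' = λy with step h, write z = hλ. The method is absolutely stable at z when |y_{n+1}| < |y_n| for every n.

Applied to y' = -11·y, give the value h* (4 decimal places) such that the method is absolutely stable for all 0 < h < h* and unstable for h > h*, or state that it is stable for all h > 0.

Test eqn y'=λy, z=hλ:
  y_{n+1} = y_n + z·[2/3·y_n + 1/3·y_{n+1}] ⇒ (1 − 1/3z)y_{n+1} = (1 + 2/3z)y_n
  so R(z) = (1 + 2/3z)/(1 − 1/3z).

Find x<0 with |R(x)|<1.
x=-1.27: |R|=0.1077
R=−1: 1+2/3x = −1+1/3x ⇒ -1/3x=2 ⇒ x=2/(-1/3)=-6.0000
Confirm numerically:
  x=-5.634: |R|=0.95761 <1
  x=-5.057: |R|=0.88296 <1
  x=-3.331: |R|=0.57842 <1
  x=-6.508: |R|=1.05343 >1
  x=-6.477: |R|=1.05033 >1
  x=-6.335: |R|=1.03589 >1
So |R|<1 on (-6.0000, 0).

(-6.0000,0); λ=-11 ⇒ h* = (6)/11 = 0.5455.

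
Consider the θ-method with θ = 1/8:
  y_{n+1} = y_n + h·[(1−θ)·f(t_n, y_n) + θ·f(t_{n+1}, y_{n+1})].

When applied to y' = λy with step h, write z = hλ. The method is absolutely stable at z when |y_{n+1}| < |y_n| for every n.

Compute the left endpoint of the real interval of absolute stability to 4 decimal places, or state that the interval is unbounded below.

z* = -2.6667.

Set f=λy, z=hλ:
  y_{n+1} = y_n + z·[7/8·y_n + 1/8·y_{n+1}] ⇒ (1 − 1/8z)y_{n+1} = (1 + 7/8z)y_n
  Hence R(z) = (1 + 7/8z)/(1 − 1/8z).

Solve |R(x)|<1 on ℝ⁻.
x=-0.33: |R|=0.6831
R=−1: 1+7/8x = −1+1/8x ⇒ -3/4x=2 ⇒ x=2/(-3/4)=-2.6667
Confirm numerically:
  x=-2.199: |R|=0.72487 <1
  x=-2.139: |R|=0.68774 <1
  x=-1.834: |R|=0.49197 <1
  x=-3.116: |R|=1.24253 >1
  x=-2.703: |R|=1.02037 >1
So |R|<1 on (-2.6667, 0).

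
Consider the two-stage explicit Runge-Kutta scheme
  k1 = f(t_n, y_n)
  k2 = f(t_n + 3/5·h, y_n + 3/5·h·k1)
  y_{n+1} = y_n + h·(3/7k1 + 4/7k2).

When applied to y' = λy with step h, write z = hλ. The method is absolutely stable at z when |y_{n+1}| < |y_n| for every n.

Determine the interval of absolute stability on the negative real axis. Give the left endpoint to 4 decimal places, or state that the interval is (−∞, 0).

With y'=λy (z=hλ):
  k1=λy_n ⇒ h·k1=z·y_n;  k2=λ(1+3/5z)y_n ⇒ h·k2=z(1+3/5z)y_n
  y_{n+1}/y_n = 1 + 3/7z + 4/7z(1+3/5z) = 1 + z + 12/35z²
  Hence R(z) = 1 + z + 12/35z².

Find x<0 with |R(x)|<1.
x=-0.62: |R|=0.5118
R=1: x+12/35x²=0 ⇒ x=−35/12=-2.9167; min R=1−1/(4·12/35)=0.2708>−1
Confirm numerically:
  x=-2.820: |R|=0.90654 <1
  x=-1.768: |R|=0.30371 <1
  x=-1.574: |R|=0.27542 <1
  x=-3.411: |R|=1.57812 >1
  x=-3.392: |R|=1.55280 >1
  x=-3.162: |R|=1.26597 >1
So |R|<1 on (-2.9167, 0).

(-2.9167, 0).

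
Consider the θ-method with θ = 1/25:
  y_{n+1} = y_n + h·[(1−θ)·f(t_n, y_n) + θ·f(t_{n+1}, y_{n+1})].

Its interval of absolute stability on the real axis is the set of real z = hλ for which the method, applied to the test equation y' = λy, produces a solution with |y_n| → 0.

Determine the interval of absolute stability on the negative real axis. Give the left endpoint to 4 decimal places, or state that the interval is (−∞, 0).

Test eqn y'=λy, z=hλ:
  y_{n+1} = y_n + z·[24/25·y_n + 1/25·y_{n+1}] ⇒ (1 − 1/25z)y_{n+1} = (1 + 24/25z)y_n
  R(z) = (1 + 24/25z)/(1 − 1/25z).

Find x<0 with |R(x)|<1.
x=-1.55: |R|=0.4595
R=−1: 1+24/25x = −1+1/25x ⇒ -23/25x=2 ⇒ x=2/(-23/25)=-2.1739
Confirm numerically:
  x=-1.420: |R|=0.34368 <1
  x=-1.299: |R|=0.23484 <1
  x=-1.012: |R|=0.02737 <1
  x=-2.608: |R|=1.36163 >1
  x=-2.487: |R|=1.26198 >1
  x=-2.336: |R|=1.13638 >1
So |R|<1 on (-2.1739, 0).

z∈(-2.1739,0).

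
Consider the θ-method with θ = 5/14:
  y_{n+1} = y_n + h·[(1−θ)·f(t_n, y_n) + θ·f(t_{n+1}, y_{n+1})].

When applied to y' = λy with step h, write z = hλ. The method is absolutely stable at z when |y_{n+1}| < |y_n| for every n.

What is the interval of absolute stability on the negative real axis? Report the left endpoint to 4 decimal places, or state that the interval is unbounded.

z∈(-7.0000,0).

Set f=λy, z=hλ:
  y_{n+1} = y_n + z·[9/14·y_n + 5/14·y_{n+1}] ⇒ (1 − 5/14z)y_{n+1} = (1 + 9/14z)y_n
  R(z) = (1 + 9/14z)/(1 − 5/14z).

Boundary: |R(x)|=1, x<0.
x=-1.04: |R|=0.2417
R=−1: 1+9/14x = −1+5/14x ⇒ -2/7x=2 ⇒ x=2/(-2/7)=-7.0000
Confirm numerically:
  x=-4.794: |R|=0.76761 <1
  x=-4.442: |R|=0.71743 <1
  x=-3.535: |R|=0.56243 <1
  x=-3.349: |R|=0.52500 <1
  x=-7.559: |R|=1.04317 >1
  x=-7.509: |R|=1.03950 >1
  x=-7.345: |R|=1.02721 >1
Interval (-7.0000, 0).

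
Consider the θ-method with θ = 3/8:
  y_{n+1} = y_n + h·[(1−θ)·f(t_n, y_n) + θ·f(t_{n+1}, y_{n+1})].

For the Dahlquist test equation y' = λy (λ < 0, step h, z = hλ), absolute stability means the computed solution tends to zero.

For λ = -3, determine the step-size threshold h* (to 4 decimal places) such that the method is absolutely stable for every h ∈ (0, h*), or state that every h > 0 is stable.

(-8.0000,0); λ=-3 ⇒ h* = (8)/3 = 2.6667.

Test eqn y'=λy, z=hλ:
  y_{n+1} = y_n + z·[5/8·y_n + 3/8·y_{n+1}] ⇒ (1 − 3/8z)y_{n+1} = (1 + 5/8z)y_n
  Hence R(z) = (1 + 5/8z)/(1 − 3/8z).

Boundary: |R(x)|=1, x<0.
x=-1.44: |R|=0.0649
R=−1: 1+5/8x = −1+3/8x ⇒ -1/4x=2 ⇒ x=2/(-1/4)=-8.0000
Confirm numerically:
  x=-5.490: |R|=0.79485 <1
  x=-5.327: |R|=0.77707 <1
  x=-3.585: |R|=0.52919 <1
  x=-8.538: |R|=1.03201 >1
  x=-8.450: |R|=1.02699 >1
  x=-8.275: |R|=1.01676 >1
So |R|<1 on (-8.0000, 0).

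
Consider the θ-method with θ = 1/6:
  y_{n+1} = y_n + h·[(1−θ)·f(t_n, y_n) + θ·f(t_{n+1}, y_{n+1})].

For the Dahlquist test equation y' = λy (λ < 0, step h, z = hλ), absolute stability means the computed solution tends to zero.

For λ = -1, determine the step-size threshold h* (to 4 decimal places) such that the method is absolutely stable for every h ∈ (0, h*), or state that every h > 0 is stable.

(-3.0000,0); λ=-1 ⇒ h* = (3)/1 = 3.0000.

Test eqn y'=λy, z=hλ:
  y_{n+1} = y_n + z·[5/6·y_n + 1/6·y_{n+1}] ⇒ (1 − 1/6z)y_{n+1} = (1 + 5/6z)y_n
  ⇒ R(z) = (1 + 5/6z)/(1 − 1/6z).

Find x<0 with |R(x)|<1.
x=-1.23: |R|=0.0207
R=−1: 1+5/6x = −1+1/6x ⇒ -2/3x=2 ⇒ x=2/(-2/3)=-3.0000
Confirm numerically:
  x=-2.245: |R|=0.63372 <1
  x=-2.106: |R|=0.55885 <1
  x=-1.998: |R|=0.49887 <1
  x=-1.342: |R|=0.09670 <1
  x=-3.495: |R|=1.20853 >1
  x=-3.338: |R|=1.14478 >1
  x=-3.155: |R|=1.06772 >1
Interval (-3.0000, 0).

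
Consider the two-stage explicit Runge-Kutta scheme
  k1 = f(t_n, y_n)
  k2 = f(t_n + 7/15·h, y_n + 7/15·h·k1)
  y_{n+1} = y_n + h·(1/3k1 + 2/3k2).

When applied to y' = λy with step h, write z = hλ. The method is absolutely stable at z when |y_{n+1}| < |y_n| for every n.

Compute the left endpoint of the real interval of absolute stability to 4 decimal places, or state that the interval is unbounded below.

left endpoint -3.2143.

With y'=λy (z=hλ):
  k1=λy_n ⇒ h·k1=z·y_n;  k2=λ(1+7/15z)y_n ⇒ h·k2=z(1+7/15z)y_n
  y_{n+1}/y_n = 1 + 1/3z + 2/3z(1+7/15z) = 1 + z + 14/45z²
  so R(z) = 1 + z + 14/45z².

Boundary: |R(x)|=1, x<0.
x=-0.55: |R|=0.5441
R=1: x+14/45x²=0 ⇒ x=−45/14=-3.2143; min R=1−1/(4·14/45)=0.1964>−1
Confirm numerically:
  x=-3.116: |R|=0.90472 <1
  x=-1.986: |R|=0.24108 <1
  x=-1.916: |R|=0.22611 <1
  x=-1.298: |R|=0.22616 <1
  x=-3.487: |R|=1.29585 >1
  x=-3.279: |R|=1.06602 >1
Stable set (-3.2143, 0).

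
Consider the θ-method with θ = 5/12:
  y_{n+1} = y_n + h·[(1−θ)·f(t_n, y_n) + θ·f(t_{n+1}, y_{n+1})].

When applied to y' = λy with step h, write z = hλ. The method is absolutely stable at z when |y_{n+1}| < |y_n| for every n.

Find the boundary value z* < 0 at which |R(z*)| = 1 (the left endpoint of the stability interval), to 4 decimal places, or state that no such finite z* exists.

left endpoint -12.0000.

Test eqn y'=λy, z=hλ:
  y_{n+1} = y_n + z·[7/12·y_n + 5/12·y_{n+1}] ⇒ (1 − 5/12z)y_{n+1} = (1 + 7/12z)y_n
  ⇒ R(z) = (1 + 7/12z)/(1 − 5/12z).

Need |R(x)|<1, x<0.
x=-1.18: |R|=0.2089
R=−1: 1+7/12x = −1+5/12x ⇒ -1/6x=2 ⇒ x=2/(-1/6)=-12.0000
Confirm numerically:
  x=-10.888: |R|=0.96653 <1
  x=-8.290: |R|=0.86118 <1
  x=-6.543: |R|=0.75592 <1
  x=-12.371: |R|=1.01005 >1
  x=-12.167: |R|=1.00459 >1
  x=-12.106: |R|=1.00292 >1
Interval (-12.0000, 0).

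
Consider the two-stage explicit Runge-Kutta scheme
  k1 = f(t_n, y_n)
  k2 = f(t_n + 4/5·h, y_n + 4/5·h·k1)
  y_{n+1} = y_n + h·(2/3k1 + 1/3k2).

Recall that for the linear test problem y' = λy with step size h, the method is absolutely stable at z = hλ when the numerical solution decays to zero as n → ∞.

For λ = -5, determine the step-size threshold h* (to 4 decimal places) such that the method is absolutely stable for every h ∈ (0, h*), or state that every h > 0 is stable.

With y'=λy (z=hλ):
  k1=λy_n ⇒ h·k1=z·y_n;  k2=λ(1+4/5z)y_n ⇒ h·k2=z(1+4/5z)y_n
  y_{n+1}/y_n = 1 + 2/3z + 1/3z(1+4/5z) = 1 + z + 4/15z²
  so R(z) = 1 + z + 4/15z².

Boundary: |R(x)|=1, x<0.
x=-1.55: |R|=0.0907
R=1: x+4/15x²=0 ⇒ x=−15/4=-3.7500; min R=1−1/(4·4/15)=0.0625>−1
Confirm numerically:
  x=-3.663: |R|=0.91502 <1
  x=-3.216: |R|=0.54204 <1
  x=-2.296: |R|=0.10976 <1
  x=-4.134: |R|=1.42332 >1
  x=-4.042: |R|=1.31474 >1
  x=-3.844: |R|=1.09636 >1
Stable set (-3.7500, 0).

(-3.7500,0); λ=-5 ⇒ h* = (15/4)/5 = 0.7500.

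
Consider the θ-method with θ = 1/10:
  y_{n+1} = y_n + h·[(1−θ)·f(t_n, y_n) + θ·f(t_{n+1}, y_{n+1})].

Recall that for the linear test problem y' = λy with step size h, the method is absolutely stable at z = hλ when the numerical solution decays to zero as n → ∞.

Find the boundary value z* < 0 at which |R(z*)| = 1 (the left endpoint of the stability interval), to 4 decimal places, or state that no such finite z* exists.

On y'=λy, z=hλ:
  y_{n+1} = y_n + z·[9/10·y_n + 1/10·y_{n+1}] ⇒ (1 − 1/10z)y_{n+1} = (1 + 9/10z)y_n
  Hence R(z) = (1 + 9/10z)/(1 − 1/10z).

Solve |R(x)|<1 on ℝ⁻.
x=-1.07: |R|=0.0334
R=−1: 1+9/10x = −1+1/10x ⇒ -4/5x=2 ⇒ x=2/(-4/5)=-2.5000
Confirm numerically:
  x=-2.015: |R|=0.67707 <1
  x=-1.936: |R|=0.62198 <1
  x=-1.440: |R|=0.25874 <1
  x=-1.191: |R|=0.06425 <1
  x=-2.953: |R|=1.27978 >1
  x=-2.801: |R|=1.18811 >1
Stable set (-2.5000, 0).

z* = -2.5000.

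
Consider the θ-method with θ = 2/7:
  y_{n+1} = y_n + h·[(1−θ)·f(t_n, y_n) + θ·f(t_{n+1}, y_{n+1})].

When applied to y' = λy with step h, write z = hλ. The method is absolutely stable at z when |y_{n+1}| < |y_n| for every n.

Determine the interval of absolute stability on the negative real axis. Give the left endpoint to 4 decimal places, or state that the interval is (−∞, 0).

(-4.6667, 0).

Set f=λy, z=hλ:
  y_{n+1} = y_n + z·[5/7·y_n + 2/7·y_{n+1}] ⇒ (1 − 2/7z)y_{n+1} = (1 + 5/7z)y_n
  ⇒ R(z) = (1 + 5/7z)/(1 − 2/7z).

Solve |R(x)|<1 on ℝ⁻.
x=-1.02: |R|=0.2102
R=−1: 1+5/7x = −1+2/7x ⇒ -3/7x=2 ⇒ x=2/(-3/7)=-4.6667
Confirm numerically:
  x=-4.183: |R|=0.90557 <1
  x=-3.882: |R|=0.84056 <1
  x=-1.881: |R|=0.22347 <1
  x=-5.142: |R|=1.08250 >1
  x=-4.874: |R|=1.03714 >1
Interval (-4.6667, 0).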